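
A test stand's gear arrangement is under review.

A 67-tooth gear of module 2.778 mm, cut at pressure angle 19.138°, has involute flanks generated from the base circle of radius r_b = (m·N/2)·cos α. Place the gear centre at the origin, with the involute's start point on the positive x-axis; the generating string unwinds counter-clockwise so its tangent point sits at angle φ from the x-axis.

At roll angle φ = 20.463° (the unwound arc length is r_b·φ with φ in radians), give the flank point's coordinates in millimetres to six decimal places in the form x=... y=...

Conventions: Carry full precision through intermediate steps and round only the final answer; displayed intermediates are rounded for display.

x=93.349258 y=1.318119

single-mesh involute tooth geometry (67T wheel at module 2.778)
pitch radius r_p = m·N/2 = 2.778·67/2 = 93.063000
base radius r_b = r_p·cos α = 93.063000·cos 19.138° = 87.919565
roll angle φ = 20.463° = 0.35714672 rad
x = r_b·(cos φ + φ·sin φ) = 93.349258
y = r_b·(sin φ − φ·cos φ) = 1.318119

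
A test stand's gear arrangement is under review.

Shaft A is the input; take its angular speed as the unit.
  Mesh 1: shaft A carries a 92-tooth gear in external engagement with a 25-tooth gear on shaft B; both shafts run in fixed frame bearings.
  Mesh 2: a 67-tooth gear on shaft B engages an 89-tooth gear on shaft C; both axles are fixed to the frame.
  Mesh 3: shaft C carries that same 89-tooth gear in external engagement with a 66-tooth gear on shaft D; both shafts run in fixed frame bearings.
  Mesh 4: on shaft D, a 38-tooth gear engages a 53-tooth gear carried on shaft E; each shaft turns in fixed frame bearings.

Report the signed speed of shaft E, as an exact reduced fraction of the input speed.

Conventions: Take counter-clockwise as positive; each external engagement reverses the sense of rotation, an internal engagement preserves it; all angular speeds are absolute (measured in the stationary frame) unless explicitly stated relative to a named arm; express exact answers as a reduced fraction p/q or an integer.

4-mesh fixed-axis compound train (all bearings frame-fixed)
mesh 1 [92T→25T]: |ω|/ω_in = 1×92/25 = 92/25, sense flips to −
mesh 2 [67T→89T]: |ω|/ω_in = (92/25)×67/89 = 6164/2225, sense flips to +
mesh 3 [89T→66T]: |ω|/ω_in = (6164/2225)×89/66 = 3082/825, sense flips to −
mesh 4 [38T→53T]: |ω|/ω_in = (3082/825)×38/53 = 117116/43725, sense flips to +
signed output speed (× input speed) = 117116/43725

117116/43725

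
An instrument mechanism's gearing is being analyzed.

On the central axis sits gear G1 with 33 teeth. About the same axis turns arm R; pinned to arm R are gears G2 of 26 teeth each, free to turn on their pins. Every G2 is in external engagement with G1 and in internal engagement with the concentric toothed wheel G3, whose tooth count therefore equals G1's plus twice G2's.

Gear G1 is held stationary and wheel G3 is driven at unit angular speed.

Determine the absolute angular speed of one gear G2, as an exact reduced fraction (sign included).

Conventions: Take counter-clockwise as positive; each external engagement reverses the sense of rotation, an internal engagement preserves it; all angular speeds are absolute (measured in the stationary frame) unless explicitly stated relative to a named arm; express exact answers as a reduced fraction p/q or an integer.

85/52

planetary set (33T centre, 26T on arm, 85T internal) — Willis relation
ring teeth: 33 + 2·26 = 85
33(ω_sun−ω_arm) = −85(ω_ring−ω_arm),  ω_sun = 0, ω_ring = 1
33(0−ω_arm) = −85(1−ω_arm)  ⇒  118·ω_arm = 85  ⇒  ω_arm = 85/118
sun–planet mesh: 33·(0−85/118) = −26·(ω_p−ω_arm)  ⇒  ω_p−ω_arm = 2805/3068
ω_p = 85/118 + 2805/3068 = 85/52
exact speed ratio = 85/52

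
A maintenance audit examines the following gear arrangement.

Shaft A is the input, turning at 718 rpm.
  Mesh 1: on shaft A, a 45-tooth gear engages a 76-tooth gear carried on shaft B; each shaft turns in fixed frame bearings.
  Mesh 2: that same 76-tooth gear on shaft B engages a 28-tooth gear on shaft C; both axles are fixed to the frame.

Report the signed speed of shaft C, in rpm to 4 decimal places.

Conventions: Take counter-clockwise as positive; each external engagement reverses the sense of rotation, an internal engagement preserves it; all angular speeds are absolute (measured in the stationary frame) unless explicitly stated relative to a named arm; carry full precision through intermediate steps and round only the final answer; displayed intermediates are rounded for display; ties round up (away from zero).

+1153.9286 rpm

recognized (3 fixed axles, 2 meshes): fixed-axis compound train
mesh 1 [45T→76T]: ω = 718.0000×45/76 = 425.1316 rpm, sense flips to −
mesh 2 [76T→28T]: ω = 425.1316×76/28 = 1153.9286 rpm, sense flips to +
signed output speed = +1153.9286 rpm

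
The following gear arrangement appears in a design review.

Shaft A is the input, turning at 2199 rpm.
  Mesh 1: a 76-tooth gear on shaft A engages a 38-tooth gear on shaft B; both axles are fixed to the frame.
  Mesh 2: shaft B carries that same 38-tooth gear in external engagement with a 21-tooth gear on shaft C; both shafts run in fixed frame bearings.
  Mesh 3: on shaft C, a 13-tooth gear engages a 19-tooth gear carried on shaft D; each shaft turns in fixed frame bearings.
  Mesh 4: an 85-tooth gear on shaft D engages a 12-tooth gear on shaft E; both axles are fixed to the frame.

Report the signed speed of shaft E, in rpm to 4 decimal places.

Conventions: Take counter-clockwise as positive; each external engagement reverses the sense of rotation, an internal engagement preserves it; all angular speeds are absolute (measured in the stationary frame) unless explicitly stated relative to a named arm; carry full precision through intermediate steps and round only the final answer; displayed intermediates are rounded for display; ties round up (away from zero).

+38569.7619 rpm

4-mesh fixed-axis compound train (all bearings frame-fixed)
mesh 1 [76T→38T]: ω = 2199.0000×76/38 = 4398.0000 rpm, sense flips to −
mesh 2 [38T→21T]: ω = 4398.0000×38/21 = 7958.2857 rpm, sense flips to +
mesh 3 [13T→19T]: ω = 7958.2857×13/19 = 5445.1429 rpm, sense flips to −
mesh 4 [85T→12T]: ω = 5445.1429×85/12 = 38569.7619 rpm, sense flips to +
signed output speed = +38569.7619 rpm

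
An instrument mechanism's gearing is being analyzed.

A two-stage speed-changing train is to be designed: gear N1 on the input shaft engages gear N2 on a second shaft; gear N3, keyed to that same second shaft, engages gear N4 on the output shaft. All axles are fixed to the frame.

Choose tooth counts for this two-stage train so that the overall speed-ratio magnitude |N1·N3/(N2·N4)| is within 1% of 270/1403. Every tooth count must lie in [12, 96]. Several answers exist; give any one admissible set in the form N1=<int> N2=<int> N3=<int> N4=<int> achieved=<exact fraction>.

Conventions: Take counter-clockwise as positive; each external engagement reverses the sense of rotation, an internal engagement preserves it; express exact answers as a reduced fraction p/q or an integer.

N1=15 N2=23 N3=18 N4=61 achieved=270/1403

design class (target 270/1403): fixed-axis compound train
target = 270/1403 in lowest terms: an exact hit needs N1·N3 = k·270 and N2·N4 = k·1403 for one integer k, every count in [12, 96]; additionally prefer no 1:1 stage (N1 ≠ N2, N3 ≠ N4)
k = 1: N1·N3 = 270 = 15·18, N2·N4 = 1403 = 23·61
achieved = 15·18/(23·61) = 270/1403; |achieved − target| = 0 ≤ 27/14030 ✓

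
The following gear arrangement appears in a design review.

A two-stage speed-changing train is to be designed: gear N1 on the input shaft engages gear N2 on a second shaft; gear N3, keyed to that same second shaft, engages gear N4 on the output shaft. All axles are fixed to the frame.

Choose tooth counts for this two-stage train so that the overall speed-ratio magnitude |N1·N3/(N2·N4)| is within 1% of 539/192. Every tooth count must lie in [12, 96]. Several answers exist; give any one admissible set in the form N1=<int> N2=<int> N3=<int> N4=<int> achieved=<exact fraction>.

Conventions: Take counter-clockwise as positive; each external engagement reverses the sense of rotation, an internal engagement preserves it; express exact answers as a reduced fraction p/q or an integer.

2-stage fixed-axis compound train for ratio 539/192
target = 539/192 in lowest terms: an exact hit needs N1·N3 = k·539 and N2·N4 = k·192 for one integer k, every count in [12, 96]; additionally prefer no 1:1 stage (N1 ≠ N2, N3 ≠ N4)
k = 1: no 1:1-free in-range split of k·539 and k·192 into factor pairs; take k = 2
k = 2: N1·N3 = 1078 = 14·77, N2·N4 = 384 = 12·32
achieved = 14·77/(12·32) = 539/192; |achieved − target| = 0 ≤ 539/19200 ✓

N1=14 N2=12 N3=77 N4=32 achieved=539/192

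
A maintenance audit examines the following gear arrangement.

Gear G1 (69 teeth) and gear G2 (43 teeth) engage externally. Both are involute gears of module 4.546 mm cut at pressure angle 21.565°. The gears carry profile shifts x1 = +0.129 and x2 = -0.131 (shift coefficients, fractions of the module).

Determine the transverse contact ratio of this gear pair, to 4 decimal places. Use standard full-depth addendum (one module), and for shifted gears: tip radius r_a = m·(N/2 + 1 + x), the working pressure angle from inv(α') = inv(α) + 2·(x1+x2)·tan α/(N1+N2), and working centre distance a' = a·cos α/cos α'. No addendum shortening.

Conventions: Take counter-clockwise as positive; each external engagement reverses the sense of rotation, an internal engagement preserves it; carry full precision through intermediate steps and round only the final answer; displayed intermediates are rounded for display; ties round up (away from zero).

class = single-mesh tooth geometry [involute pair 69T × 43T, m = 4.546]
base radii: r_b1 = 145.858596, r_b2 = 90.897386
tip radii: r_a1 = 161.969434, r_a2 = 101.689474
inv(α') = inv(21.565°) + 2·(+0.129-0.131)·tan α/(69+43) = 0.01882719  ⇒  α' = 21.55982°
a' = a·cos α / cos α' = 254.5760·cos 21.565°/cos 21.55982° = 254.566907
action lengths: √(r_a1²−r_b1²) = 70.422777, √(r_a2²−r_b2²) = 45.589630
base pitch p_b = π·m·cos α = 13.281980
CR = (70.422777 + 45.589630 − 254.566907·sin 21.55982°)/13.281980 = 1.691471
contact ratio ≈ 1.6915

1.6915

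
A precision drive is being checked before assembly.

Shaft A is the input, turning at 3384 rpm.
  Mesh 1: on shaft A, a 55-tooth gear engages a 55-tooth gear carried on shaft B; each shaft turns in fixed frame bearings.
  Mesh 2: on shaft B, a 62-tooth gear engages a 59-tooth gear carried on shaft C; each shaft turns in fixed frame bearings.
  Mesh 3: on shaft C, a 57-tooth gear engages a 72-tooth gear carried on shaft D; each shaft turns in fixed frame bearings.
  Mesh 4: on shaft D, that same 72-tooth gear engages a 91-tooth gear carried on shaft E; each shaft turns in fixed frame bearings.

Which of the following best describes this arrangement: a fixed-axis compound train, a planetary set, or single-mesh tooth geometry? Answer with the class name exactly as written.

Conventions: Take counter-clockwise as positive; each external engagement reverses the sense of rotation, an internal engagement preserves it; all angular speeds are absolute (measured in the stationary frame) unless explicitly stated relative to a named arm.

class = fixed-axis compound train [4 meshes; 4 ratios multiply, 4 sense flips]
classification: fixed-axis compound train

fixed-axis compound train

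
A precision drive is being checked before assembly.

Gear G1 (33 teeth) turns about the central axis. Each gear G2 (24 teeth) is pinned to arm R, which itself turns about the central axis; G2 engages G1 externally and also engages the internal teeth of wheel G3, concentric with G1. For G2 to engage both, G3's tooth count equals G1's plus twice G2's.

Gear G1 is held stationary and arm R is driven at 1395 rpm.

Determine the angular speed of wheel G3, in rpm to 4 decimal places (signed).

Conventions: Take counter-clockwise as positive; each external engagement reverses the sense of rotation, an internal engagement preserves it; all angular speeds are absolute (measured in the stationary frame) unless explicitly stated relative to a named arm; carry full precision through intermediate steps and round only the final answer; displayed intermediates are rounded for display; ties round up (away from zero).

+1963.3333 rpm

topology: planetary set — G1 33T / G2 24T / G3 81T, arm = carrier (Willis)
normalise by the input: solve with ω_arm = 1, then scale by 1395 rpm
ring teeth: 33 + 2·24 = 81
33(ω_sun−ω_arm) = −81(ω_ring−ω_arm),  ω_sun = 0, ω_arm = 1
ω_ring = 1 − (33/81)(0−1) = 38/27
scale: ω_ring = 38/27 × 1395 rpm = +1963.3333 rpm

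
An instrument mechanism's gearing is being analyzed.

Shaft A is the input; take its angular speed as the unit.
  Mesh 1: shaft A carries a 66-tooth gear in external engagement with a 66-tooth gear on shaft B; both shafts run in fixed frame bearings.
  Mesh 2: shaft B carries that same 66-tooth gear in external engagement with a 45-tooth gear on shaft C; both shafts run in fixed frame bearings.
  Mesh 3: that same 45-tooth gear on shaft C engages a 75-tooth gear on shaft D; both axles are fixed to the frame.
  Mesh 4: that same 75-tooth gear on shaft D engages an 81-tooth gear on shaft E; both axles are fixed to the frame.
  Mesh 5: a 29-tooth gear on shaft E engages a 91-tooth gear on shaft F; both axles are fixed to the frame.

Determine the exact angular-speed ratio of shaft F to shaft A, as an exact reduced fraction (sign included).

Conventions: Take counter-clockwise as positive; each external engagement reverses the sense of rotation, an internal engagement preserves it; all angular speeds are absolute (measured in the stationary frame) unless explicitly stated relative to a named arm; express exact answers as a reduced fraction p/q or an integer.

class = fixed-axis compound train [5 meshes; 5 ratios multiply, 5 sense flips]
mesh 1 [66T→66T]: running ratio 1, sense −
mesh 2 [66T→45T]: running ratio 22/15, sense +
mesh 3 [45T→75T]: running ratio 22/25, sense −
mesh 4 [75T→81T]: running ratio 22/27, sense +
mesh 5 [29T→91T]: running ratio 638/2457, sense −
ω_out/ω_in = -638/2457

-638/2457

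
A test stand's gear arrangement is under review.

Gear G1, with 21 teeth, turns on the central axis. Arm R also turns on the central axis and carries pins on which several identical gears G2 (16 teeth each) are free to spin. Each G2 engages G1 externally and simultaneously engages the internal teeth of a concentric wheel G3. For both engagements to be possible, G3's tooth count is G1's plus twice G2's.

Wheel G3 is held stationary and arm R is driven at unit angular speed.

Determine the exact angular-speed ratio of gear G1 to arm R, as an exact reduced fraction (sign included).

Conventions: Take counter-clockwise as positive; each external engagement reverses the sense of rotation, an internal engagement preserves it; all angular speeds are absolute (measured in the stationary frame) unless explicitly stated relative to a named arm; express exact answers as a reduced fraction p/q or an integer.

planetary set (21T centre, 16T on arm, 53T internal) — Willis relation
ring teeth: 21 + 2·16 = 53
21(ω_sun−ω_arm) = −53(ω_ring−ω_arm),  ω_ring = 0, ω_arm = 1
ω_sun = 1 − (53/21)(0−1) = 74/21
ω_out/ω_in = 74/21

74/21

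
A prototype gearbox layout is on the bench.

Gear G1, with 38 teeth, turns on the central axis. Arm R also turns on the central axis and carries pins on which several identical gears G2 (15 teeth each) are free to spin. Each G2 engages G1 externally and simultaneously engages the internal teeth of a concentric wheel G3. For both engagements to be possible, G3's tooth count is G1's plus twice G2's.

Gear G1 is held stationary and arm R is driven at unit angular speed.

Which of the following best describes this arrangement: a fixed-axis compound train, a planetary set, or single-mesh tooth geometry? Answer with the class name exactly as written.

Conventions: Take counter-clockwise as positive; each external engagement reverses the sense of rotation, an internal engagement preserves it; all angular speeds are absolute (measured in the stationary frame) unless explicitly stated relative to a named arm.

planetary set

class = planetary set [G3 = 38+2·15 = 68; Willis about the carrier]
classification: planetary set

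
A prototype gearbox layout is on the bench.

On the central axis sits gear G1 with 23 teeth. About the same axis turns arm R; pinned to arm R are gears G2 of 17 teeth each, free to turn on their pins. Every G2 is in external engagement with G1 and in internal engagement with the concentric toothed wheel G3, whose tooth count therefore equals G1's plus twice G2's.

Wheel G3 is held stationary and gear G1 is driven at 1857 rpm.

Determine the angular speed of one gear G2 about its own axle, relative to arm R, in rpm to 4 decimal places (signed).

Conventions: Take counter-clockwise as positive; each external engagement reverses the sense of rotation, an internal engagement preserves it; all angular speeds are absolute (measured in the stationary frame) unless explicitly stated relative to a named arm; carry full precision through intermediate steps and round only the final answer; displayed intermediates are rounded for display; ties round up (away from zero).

class = planetary set [G3 = 23+2·17 = 57; Willis about the carrier]
normalise by the input: solve with ω_sun = 1, then scale by 1857 rpm
ring teeth: 23 + 2·17 = 57
23(ω_sun−ω_arm) = −57(ω_ring−ω_arm),  ω_ring = 0, ω_sun = 1
23(1−ω_arm) = −57(0−ω_arm)  ⇒  80·ω_arm = 23  ⇒  ω_arm = 23/80
sun–planet mesh: 23·(1−23/80) = −17·(ω_p−ω_arm)  ⇒  ω_p−ω_arm = -1311/1360
scale: ω_p−ω_arm = -1311/1360 × 1857 rpm = -1790.0934 rpm

-1790.0934 rpm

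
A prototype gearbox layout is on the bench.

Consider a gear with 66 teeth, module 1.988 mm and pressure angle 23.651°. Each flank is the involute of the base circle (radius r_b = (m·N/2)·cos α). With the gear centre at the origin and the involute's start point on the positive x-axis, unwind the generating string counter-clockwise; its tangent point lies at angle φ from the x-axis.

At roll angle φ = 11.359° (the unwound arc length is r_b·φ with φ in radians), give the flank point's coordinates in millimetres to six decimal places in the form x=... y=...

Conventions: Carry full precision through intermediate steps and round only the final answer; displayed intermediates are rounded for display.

x=61.263035 y=0.155472

topology: single-mesh involute geometry — m = 1.988, N = 66
pitch radius r_p = m·N/2 = 1.988·66/2 = 65.604000
base radius r_b = r_p·cos α = 65.604000·cos 23.651° = 60.093658
roll angle φ = 11.359° = 0.19825195 rad
x = r_b·(cos φ + φ·sin φ) = 61.263035
y = r_b·(sin φ − φ·cos φ) = 0.155472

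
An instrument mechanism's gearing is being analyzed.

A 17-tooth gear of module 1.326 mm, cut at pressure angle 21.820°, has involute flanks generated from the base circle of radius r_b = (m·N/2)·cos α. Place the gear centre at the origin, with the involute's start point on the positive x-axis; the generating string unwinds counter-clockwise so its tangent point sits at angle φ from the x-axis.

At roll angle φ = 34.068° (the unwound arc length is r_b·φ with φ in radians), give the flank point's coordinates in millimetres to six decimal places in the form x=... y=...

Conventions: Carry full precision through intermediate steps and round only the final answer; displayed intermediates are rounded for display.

topology: single-mesh involute geometry — m = 1.326, N = 17
pitch radius r_p = m·N/2 = 1.326·17/2 = 11.271000
base radius r_b = r_p·cos α = 11.271000·cos 21.820° = 10.463502
roll angle φ = 34.068° = 0.59459877 rad
x = r_b·(cos φ + φ·sin φ) = 12.152872
y = r_b·(sin φ − φ·cos φ) = 0.707612

x=12.152872 y=0.707612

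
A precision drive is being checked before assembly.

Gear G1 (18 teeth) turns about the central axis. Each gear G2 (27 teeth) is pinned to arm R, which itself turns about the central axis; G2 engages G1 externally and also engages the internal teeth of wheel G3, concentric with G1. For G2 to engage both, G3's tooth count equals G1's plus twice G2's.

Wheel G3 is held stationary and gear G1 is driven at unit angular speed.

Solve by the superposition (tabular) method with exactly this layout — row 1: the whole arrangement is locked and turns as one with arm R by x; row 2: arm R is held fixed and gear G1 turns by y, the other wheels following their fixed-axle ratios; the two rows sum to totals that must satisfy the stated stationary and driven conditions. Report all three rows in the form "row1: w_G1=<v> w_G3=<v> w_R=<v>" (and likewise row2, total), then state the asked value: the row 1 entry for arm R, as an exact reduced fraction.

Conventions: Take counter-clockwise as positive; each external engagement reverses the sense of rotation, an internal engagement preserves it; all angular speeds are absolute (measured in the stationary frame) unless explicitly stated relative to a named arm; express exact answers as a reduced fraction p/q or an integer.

row1: w_G1=1/5 w_G3=1/5 w_R=1/5
row2: w_G1=4/5 w_G3=-1/5 w_R=0
total: w_G1=1 w_G3=0 w_R=1/5
asked value: 1/5

topology: planetary set — G1 18T / G2 27T / G3 72T, arm = carrier (Willis)
superposition row 1 [locked train]: every member turns x
row 2 — arm fixed, fixed-axis ratios: sun y, ring −(18/72)·y, arm 0
boundary: total ω_ring = x − (18/72)·y = 0 and total ω_sun = x + y = 1  ⇒  y = 4/5, x = 1/5
row 2 ring = −(18/72)·4/5 = -1/5
totals (row 1 + row 2): sun 1/5 + 4/5 = 1, ring 1/5 + (-1/5) = 0, arm 1/5 + 0 = 1/5
asked cell (row1, arm) = 1/5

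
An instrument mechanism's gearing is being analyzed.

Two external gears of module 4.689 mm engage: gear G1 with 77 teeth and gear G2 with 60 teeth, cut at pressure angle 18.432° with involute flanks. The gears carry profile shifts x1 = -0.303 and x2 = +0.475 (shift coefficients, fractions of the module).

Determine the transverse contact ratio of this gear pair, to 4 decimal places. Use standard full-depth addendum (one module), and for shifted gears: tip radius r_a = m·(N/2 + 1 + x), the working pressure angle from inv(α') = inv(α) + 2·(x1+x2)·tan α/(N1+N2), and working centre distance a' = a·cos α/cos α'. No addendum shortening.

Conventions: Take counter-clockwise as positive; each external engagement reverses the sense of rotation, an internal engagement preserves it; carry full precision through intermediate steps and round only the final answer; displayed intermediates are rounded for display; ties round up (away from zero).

1.8368

single-mesh involute tooth geometry (77T engaging 60T at module 4.689)
base radii: r_b1 = 171.265413, r_b2 = 133.453569
tip radii: r_a1 = 183.794733, r_a2 = 147.586275
inv(α') = inv(18.432°) + 2·(-0.303+0.475)·tan α/(77+60) = 0.01241390  ⇒  α' = 18.85325°
a' = a·cos α / cos α' = 321.1965·cos 18.432°/cos 18.85325° = 321.994178
action lengths: √(r_a1²−r_b1²) = 66.698292, √(r_a2²−r_b2²) = 63.022643
base pitch p_b = π·m·cos α = 13.975225
CR = (66.698292 + 63.022643 − 321.994178·sin 18.85325°)/13.975225 = 1.836824
contact ratio ≈ 1.8368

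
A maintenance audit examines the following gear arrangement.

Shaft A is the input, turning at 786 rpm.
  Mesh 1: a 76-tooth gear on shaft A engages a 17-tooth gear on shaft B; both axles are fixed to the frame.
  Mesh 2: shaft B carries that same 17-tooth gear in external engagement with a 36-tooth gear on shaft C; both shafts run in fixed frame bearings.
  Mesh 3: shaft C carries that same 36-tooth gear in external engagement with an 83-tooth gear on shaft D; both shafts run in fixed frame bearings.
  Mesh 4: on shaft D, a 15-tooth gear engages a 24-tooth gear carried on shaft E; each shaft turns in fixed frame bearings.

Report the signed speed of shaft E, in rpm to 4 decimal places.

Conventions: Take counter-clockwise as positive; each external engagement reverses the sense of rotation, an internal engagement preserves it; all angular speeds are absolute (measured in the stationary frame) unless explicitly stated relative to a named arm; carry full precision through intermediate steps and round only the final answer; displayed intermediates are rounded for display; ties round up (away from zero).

class = fixed-axis compound train [4 meshes; 4 ratios multiply, 4 sense flips]
mesh 1 [76T→17T]: ω = 786.0000×76/17 = 3513.8824 rpm, sense flips to −
mesh 2 [17T→36T]: ω = 3513.8824×17/36 = 1659.3333 rpm, sense flips to +
mesh 3 [36T→83T]: ω = 1659.3333×36/83 = 719.7108 rpm, sense flips to −
mesh 4 [15T→24T]: ω = 719.7108×15/24 = 449.8193 rpm, sense flips to +
signed output speed = +449.8193 rpm

+449.8193 rpm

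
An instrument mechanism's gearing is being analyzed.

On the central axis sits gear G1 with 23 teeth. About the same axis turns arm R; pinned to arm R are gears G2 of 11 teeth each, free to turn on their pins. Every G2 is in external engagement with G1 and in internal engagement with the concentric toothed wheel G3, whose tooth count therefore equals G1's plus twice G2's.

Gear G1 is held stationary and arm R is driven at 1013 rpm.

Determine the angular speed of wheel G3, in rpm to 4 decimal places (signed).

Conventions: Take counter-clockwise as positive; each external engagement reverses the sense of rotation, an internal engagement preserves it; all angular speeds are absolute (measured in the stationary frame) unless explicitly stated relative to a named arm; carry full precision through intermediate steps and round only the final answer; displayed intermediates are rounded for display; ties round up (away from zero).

+1530.7556 rpm

class = planetary set [G3 = 23+2·11 = 45; Willis about the carrier]
normalise by the input: solve with ω_arm = 1, then scale by 1013 rpm
ring teeth: 23 + 2·11 = 45
23(ω_sun−ω_arm) = −45(ω_ring−ω_arm),  ω_sun = 0, ω_arm = 1
ω_ring = 1 − (23/45)(0−1) = 68/45
scale: ω_ring = 68/45 × 1013 rpm = +1530.7556 rpm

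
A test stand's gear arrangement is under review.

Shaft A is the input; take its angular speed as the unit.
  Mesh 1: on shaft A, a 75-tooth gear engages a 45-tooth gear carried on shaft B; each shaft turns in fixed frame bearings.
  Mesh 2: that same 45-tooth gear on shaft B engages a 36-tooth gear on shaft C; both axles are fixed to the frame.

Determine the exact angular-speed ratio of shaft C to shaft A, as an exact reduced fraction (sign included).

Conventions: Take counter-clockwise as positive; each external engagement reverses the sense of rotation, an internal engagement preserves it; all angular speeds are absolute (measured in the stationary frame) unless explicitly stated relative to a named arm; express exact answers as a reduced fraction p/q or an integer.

25/12

class = fixed-axis compound train [2 meshes; 2 ratios multiply, 2 sense flips]
mesh 1 [75T→45T]: running ratio 5/3, sense −
mesh 2 [45T→36T]: running ratio 25/12, sense +
ω_out/ω_in = 25/12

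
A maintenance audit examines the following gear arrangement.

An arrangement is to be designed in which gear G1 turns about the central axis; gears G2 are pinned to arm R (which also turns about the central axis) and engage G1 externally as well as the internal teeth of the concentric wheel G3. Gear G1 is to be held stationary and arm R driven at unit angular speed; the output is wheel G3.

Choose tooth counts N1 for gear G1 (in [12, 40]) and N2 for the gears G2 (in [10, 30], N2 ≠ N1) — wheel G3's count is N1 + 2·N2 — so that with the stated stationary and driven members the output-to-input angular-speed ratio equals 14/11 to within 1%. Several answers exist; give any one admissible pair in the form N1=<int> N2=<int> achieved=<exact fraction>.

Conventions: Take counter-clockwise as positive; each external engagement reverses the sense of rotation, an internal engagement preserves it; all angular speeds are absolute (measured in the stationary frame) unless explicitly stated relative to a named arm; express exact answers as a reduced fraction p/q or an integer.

N1=12 N2=16 achieved=14/11

design class (target 14/11): planetary set
Willis with ω_sun = 0: ω_ring/ω_arm = (N1+N3)/N3; set equal to 14/11  ⇒  N3/N1 = 1/(14/11 − 1) = 11/3
N3 = N1 + 2·N2  ⇒  N2/N1 = (N3/N1 − 1)/2 = (11/3 − 1)/2 = 4/3
smallest multiple with N1 ≥ 12 and N2 ≥ 10: k = 4  ⇒  N1 = 4·3 = 12, N2 = 4·4 = 16 (N1 ≤ 40, N2 ≤ 30, N2 ≠ N1 ✓), N3 = 12 + 2·16 = 44
check: (N1+N3)/N3 with N1 = 12, N3 = 44 gives 14/11; |achieved − target| = 0 ≤ 7/550 ✓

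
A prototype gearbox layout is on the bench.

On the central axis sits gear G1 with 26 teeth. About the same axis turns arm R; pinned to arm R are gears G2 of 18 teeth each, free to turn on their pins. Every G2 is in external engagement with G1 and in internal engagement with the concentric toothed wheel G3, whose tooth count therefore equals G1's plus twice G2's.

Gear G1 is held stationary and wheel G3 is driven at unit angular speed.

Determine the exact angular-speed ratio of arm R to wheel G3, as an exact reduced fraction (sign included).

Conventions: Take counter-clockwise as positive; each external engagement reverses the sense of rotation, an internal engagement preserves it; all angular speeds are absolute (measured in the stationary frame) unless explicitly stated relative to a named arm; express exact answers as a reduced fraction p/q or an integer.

topology: planetary set — G1 26T / G2 18T / G3 62T, arm = carrier (Willis)
ring teeth: 26 + 2·18 = 62
26(ω_sun−ω_arm) = −62(ω_ring−ω_arm),  ω_sun = 0, ω_ring = 1
26(0−ω_arm) = −62(1−ω_arm)  ⇒  88·ω_arm = 62  ⇒  ω_arm = 31/44
ω_out/ω_in = 31/44

31/44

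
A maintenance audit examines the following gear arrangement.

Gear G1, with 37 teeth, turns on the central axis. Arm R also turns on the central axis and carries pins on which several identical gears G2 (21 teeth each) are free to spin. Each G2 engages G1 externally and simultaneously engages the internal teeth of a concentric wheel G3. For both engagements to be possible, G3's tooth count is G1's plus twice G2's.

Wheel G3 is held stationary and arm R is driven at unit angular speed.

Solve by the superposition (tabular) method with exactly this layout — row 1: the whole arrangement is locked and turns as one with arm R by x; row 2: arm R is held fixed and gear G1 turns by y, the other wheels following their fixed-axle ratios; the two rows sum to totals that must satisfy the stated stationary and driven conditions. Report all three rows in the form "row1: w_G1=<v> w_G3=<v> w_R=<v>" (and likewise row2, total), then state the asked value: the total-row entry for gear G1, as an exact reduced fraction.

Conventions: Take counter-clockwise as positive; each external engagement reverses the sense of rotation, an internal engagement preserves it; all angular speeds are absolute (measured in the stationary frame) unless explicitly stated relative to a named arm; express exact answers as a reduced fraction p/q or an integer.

row1: w_G1=1 w_G3=1 w_R=1
row2: w_G1=79/37 w_G3=-1 w_R=0
total: w_G1=116/37 w_G3=0 w_R=1
asked value: 116/37

recognized (axles ride arm R): planetary set, 37/21/79 teeth
superposition row 1 [locked train]: every member turns x
row 2: sun turns y, ring = −(37/79)·y, arm 0
boundary: total ω_ring = x − (37/79)·y = 0 and total ω_arm = x = 1  ⇒  y = 79/37, x = 1
row 2 ring = −(37/79)·79/37 = -1
totals (row 1 + row 2): sun 1 + 79/37 = 116/37, ring 1 + (-1) = 0, arm 1 + 0 = 1
asked cell (total, sun) = 116/37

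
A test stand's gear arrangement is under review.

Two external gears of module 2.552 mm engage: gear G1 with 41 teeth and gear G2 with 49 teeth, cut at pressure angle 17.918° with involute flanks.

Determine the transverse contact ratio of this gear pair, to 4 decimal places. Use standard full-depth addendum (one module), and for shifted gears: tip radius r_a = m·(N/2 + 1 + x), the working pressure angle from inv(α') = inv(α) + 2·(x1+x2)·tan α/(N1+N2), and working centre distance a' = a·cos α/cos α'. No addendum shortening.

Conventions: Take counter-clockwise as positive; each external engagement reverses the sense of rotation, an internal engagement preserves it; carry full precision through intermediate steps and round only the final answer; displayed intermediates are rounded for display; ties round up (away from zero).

1.8512

single-mesh involute tooth geometry (41T engaging 49T at module 2.552)
base radii: r_b1 = 49.778559, r_b2 = 59.491448
tip radii: r_a1 = 54.868000, r_a2 = 65.076000
no profile shift: α' = α, a' = a
action lengths: √(r_a1²−r_b1²) = 23.077966, √(r_a2²−r_b2²) = 26.375241
base pitch p_b = π·m·cos α = 7.628486
CR = (23.077966 + 26.375241 − 114.840000·sin 17.91800°)/7.628486 = 1.851225
contact ratio ≈ 1.8512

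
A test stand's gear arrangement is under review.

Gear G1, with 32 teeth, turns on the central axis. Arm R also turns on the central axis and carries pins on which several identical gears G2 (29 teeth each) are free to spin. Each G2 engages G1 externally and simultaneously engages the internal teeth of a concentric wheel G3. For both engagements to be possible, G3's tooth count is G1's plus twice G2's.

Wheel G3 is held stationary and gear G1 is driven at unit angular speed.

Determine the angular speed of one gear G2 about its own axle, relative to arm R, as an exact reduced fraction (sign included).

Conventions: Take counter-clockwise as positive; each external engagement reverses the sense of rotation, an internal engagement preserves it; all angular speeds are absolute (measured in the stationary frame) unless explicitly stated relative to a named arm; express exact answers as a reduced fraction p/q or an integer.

-1440/1769

planetary set (32T centre, 29T on arm, 90T internal) — Willis relation
ring teeth: 32 + 2·29 = 90
32(ω_sun−ω_arm) = −90(ω_ring−ω_arm),  ω_ring = 0, ω_sun = 1
32(1−ω_arm) = −90(0−ω_arm)  ⇒  122·ω_arm = 32  ⇒  ω_arm = 16/61
sun–planet mesh: 32·(1−16/61) = −29·(ω_p−ω_arm)  ⇒  ω_p−ω_arm = -1440/1769
exact speed ratio = -1440/1769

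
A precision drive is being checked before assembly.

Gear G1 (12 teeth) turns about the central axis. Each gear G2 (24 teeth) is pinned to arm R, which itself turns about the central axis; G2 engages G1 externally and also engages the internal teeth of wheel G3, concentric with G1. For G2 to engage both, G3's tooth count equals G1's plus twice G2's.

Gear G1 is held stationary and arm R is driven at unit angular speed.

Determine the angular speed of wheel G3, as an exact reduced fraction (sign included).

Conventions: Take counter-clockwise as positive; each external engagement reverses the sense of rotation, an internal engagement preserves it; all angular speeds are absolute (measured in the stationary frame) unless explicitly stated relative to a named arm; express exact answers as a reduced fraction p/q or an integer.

planetary set (12T centre, 24T on arm, 60T internal) — Willis relation
ring teeth: 12 + 2·24 = 60
12(ω_sun−ω_arm) = −60(ω_ring−ω_arm),  ω_sun = 0, ω_arm = 1
ω_ring = 1 − (12/60)(0−1) = 6/5
exact speed ratio = 6/5

6/5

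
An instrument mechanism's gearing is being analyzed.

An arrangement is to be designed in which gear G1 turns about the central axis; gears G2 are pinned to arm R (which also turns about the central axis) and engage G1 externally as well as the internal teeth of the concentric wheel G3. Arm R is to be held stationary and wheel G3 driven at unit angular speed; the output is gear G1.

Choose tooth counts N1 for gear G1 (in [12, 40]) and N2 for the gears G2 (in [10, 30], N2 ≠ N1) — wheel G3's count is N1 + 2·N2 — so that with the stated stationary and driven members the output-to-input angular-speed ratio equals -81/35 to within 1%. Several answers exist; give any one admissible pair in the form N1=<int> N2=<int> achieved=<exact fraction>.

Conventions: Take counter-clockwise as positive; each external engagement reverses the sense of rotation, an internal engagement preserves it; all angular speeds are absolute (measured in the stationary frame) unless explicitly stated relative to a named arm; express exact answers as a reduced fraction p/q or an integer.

N1=35 N2=23 achieved=-81/35

planetary set to be sized for -81/35 (Willis relation)
Willis with ω_arm = 0: ω_sun/ω_ring = −N3/N1; set equal to -81/35  ⇒  N3/N1 = −(-81/35) = 81/35
N3 = N1 + 2·N2  ⇒  N2/N1 = (N3/N1 − 1)/2 = (81/35 − 1)/2 = 23/35
smallest multiple with N1 ≥ 12 and N2 ≥ 10: k = 1  ⇒  N1 = 1·35 = 35, N2 = 1·23 = 23 (N1 ≤ 40, N2 ≤ 30, N2 ≠ N1 ✓), N3 = 35 + 2·23 = 81
check: −N3/N1 with N1 = 35, N3 = 81 gives -81/35; |achieved − target| = 0 ≤ 81/3500 ✓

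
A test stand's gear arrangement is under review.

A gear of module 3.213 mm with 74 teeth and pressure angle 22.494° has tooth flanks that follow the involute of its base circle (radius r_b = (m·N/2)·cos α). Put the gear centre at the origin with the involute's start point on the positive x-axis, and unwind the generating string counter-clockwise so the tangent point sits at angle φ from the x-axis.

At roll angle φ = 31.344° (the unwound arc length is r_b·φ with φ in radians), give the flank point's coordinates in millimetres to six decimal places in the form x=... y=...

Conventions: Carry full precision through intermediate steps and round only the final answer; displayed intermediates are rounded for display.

x=125.062519 y=5.816578

class = single-mesh tooth geometry [base-circle involute, m = 3.213, 74T]
pitch radius r_p = m·N/2 = 3.213·74/2 = 118.881000
base radius r_b = r_p·cos α = 118.881000·cos 22.494° = 109.836486
roll angle φ = 31.344° = 0.54705600 rad
x = r_b·(cos φ + φ·sin φ) = 125.062519
y = r_b·(sin φ − φ·cos φ) = 5.816578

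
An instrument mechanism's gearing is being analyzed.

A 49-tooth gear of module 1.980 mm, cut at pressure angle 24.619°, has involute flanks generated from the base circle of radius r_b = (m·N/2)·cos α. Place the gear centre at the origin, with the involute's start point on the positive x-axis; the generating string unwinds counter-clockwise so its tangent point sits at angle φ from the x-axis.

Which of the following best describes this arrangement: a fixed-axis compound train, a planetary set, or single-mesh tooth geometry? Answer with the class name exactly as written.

single-mesh tooth geometry

single-mesh involute tooth geometry (49T wheel at module 1.980)
classification: single-mesh tooth geometry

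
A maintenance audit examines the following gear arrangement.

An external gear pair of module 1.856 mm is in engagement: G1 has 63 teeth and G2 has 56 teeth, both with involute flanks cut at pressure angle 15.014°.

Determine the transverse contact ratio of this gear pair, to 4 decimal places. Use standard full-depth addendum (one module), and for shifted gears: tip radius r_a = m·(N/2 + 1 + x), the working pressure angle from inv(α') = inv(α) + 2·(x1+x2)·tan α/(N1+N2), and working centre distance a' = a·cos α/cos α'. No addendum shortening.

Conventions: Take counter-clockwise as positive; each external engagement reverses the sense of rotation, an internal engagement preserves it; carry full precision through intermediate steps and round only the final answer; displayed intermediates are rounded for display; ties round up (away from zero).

2.1367

topology: single-mesh involute geometry — m = 1.856, 63T/56T pair
base radii: r_b1 = 56.468188, r_b2 = 50.193945
tip radii: r_a1 = 60.320000, r_a2 = 53.824000
no profile shift: α' = α, a' = a
action lengths: √(r_a1²−r_b1²) = 21.209575, √(r_a2²−r_b2²) = 19.431697
base pitch p_b = π·m·cos α = 5.631747
CR = (21.209575 + 19.431697 − 110.432000·sin 15.01400°)/5.631747 = 2.136691
contact ratio ≈ 2.1367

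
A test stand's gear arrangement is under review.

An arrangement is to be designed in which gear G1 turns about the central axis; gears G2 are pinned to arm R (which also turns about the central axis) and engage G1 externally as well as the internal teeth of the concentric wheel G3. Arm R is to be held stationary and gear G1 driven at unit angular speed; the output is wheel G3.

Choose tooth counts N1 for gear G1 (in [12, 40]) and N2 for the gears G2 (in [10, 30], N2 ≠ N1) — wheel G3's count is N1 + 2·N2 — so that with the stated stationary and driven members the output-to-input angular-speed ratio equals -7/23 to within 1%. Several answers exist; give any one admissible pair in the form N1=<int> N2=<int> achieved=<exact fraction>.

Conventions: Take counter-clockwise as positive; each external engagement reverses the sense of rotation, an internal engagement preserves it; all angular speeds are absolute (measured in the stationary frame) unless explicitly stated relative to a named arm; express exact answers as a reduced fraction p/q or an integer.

topology: planetary set — design target -7/23, arm = carrier (Willis)
Willis with ω_arm = 0: ω_ring/ω_sun = −N1/N3; set equal to -7/23  ⇒  N3/N1 = −1/(-7/23) = 23/7
N3 = N1 + 2·N2  ⇒  N2/N1 = (N3/N1 − 1)/2 = (23/7 − 1)/2 = 8/7
smallest multiple with N1 ≥ 12 and N2 ≥ 10: k = 2  ⇒  N1 = 2·7 = 14, N2 = 2·8 = 16 (N1 ≤ 40, N2 ≤ 30, N2 ≠ N1 ✓), N3 = 14 + 2·16 = 46
check: −N1/N3 with N1 = 14, N3 = 46 gives -7/23; |achieved − target| = 0 ≤ 7/2300 ✓

N1=14 N2=16 achieved=-7/23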